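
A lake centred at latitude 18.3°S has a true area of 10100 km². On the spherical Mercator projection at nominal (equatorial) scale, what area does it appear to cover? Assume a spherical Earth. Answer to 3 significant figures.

11200 km²

The Mercator projection is conformal; its linear scale factor is the same in every direction and equals sec φ = 1/cos φ.
Areal scale = k² = sec²φ = 1/cos²(18.3°) = 1/0.9494² = 1.109.
Apparent area = 10100 × 1.109 ≈ 11200 km².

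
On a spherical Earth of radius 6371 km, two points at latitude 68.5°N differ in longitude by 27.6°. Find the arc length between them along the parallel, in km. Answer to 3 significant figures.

Arc length along a parallel = R cos φ · Δλ (with Δλ in radians).
= 6371 × cos 68.5° × (27.6° × π/180) = 6371 × 0.3665 × 0.4817 ≈ 1120 km.

1120 km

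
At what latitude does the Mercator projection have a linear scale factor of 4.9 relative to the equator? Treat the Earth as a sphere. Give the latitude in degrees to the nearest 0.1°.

Mercator scale is k = sec φ = 1/cos φ.
1/cos φ = 4.9  ⇒  cos φ = 0.2041  ⇒  φ = arccos(0.2041) ≈ 78.2°.

78.2°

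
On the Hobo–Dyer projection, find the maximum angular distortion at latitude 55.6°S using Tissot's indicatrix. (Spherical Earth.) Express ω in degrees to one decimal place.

The Hobo–Dyer projection is cylindrical equal-area with φ₀ = 37.5°. A cylindrical equal-area projection with standard parallel φ₀ has meridian scale h = cos φ / cos φ₀ and parallel scale k = cos φ₀ / cos φ (so areas are preserved, h·k = 1).
At 55.6°: h = 0.7121, k = 1.404; principal scales a = 1.404, b = 0.7121.
sin(ω/2) = (a − b)/(a + b) = 0.6921/2.116 = 0.3270, so ω = 2 arcsin(0.3270) ≈ 38.2°.

38.2°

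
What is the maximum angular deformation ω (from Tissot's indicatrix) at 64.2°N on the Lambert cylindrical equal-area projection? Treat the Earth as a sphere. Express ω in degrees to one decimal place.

85.9°

The Lambert cylindrical equal-area projection is the cylindrical equal-area projection with its standard parallel at the equator (φ₀ = 0). For cylindrical equal-area with standard parallel φ₀, h = cos φ / cos φ₀ and k = cos φ₀ / cos φ, so h·k = 1.
At 64.2°: h = 0.4352, k = 2.298; principal scales a = 2.298, b = 0.4352.
sin(ω/2) = (a − b)/(a + b) = 1.862/2.733 = 0.6815, so ω = 2 arcsin(0.6815) ≈ 85.9°.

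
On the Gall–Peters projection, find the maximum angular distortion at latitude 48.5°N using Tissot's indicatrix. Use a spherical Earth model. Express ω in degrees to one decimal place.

Gall–Peters is a cylindrical equal-area projection with standard parallels at ±45°. For cylindrical equal-area with standard parallel φ₀, h = cos φ / cos φ₀ and k = cos φ₀ / cos φ, so h·k = 1.
At 48.5°: h = 0.9371, k = 1.067; principal scales a = 1.067, b = 0.9371.
sin(ω/2) = (a − b)/(a + b) = 0.1301/2.004 = 0.06489, so ω = 2 arcsin(0.06489) ≈ 7.4°.

7.4°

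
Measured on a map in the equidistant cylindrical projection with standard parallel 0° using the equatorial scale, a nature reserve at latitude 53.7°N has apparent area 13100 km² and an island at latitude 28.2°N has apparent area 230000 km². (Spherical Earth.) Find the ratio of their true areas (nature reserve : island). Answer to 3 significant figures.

On the plate carrée, areal scale = h·k = 1 × sec φ, so true area = apparent × cos φ.
True area of nature reserve: 13100 × cos(53.7°) = 13100 × 0.5920 = 7755 km².
True area of island: 230000 × cos(28.2°) = 230000 × 0.8813 = 202700 km².
Ratio = 7755 / 202700 ≈ 0.0383.

0.0383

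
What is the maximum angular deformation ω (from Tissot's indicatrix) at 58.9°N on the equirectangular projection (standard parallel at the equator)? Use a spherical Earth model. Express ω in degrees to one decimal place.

37.2°

Plate carrée maps x = Rλ, y = Rφ. The meridian scale is h = 1 and the parallel scale is k = 1/cos φ = sec φ.
At 58.9°: h = 1.000, k = 1.936; principal scales a = 1.936, b = 1.000.
sin(ω/2) = (a − b)/(a + b) = 0.9360/2.936 = 0.3188, so ω = 2 arcsin(0.3188) ≈ 37.2°.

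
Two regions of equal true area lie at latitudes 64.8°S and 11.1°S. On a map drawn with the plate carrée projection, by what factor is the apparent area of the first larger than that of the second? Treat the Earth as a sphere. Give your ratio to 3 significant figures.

2.30

Plate carrée maps x = Rλ, y = Rφ. The meridian scale is h = 1 and the parallel scale is k = 1/cos φ = sec φ.
Areal scale at 64.8°: h·k = 1.000 × 2.349 = 2.349.
Areal scale at 11.1°: h·k = 1.000 × 1.019 = 1.019.
Ratio = 2.349/1.019 ≈ 2.30.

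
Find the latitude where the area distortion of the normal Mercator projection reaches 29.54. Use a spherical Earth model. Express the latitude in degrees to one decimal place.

Mercator areal scale is sec²φ.
sec²φ = 29.54  ⇒  cos²φ = 0.03385  ⇒  cos φ = 0.1840.
φ = arccos(0.1840) ≈ 79.4°.

79.4°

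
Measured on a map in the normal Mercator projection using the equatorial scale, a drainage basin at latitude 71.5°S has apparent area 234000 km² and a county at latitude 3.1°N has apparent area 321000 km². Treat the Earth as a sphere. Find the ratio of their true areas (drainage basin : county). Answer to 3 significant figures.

Since Mercator area scale is 1/cos²φ, the true area equals the apparent area multiplied by cos²φ.
True area of drainage basin: 234000 × cos²(71.5°) = 234000 × 0.1007 = 23560 km².
True area of county: 321000 × cos²(3.1°) = 321000 × 0.9971 = 320100 km².
Ratio = 23560 / 320100 ≈ 0.0736.

0.0736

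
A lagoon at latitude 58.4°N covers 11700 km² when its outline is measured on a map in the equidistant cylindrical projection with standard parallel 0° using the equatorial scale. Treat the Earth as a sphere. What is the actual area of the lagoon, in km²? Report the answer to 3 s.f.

Plate carrée maps x = Rλ, y = Rφ. The meridian scale is h = 1 and the parallel scale is k = 1/cos φ = sec φ.
Areal scale = h·k = 1 × sec φ; at 58.4°, h = 1.000, k = 1.908, so h·k = 1.908.
True area = apparent / (areal scale) = 11700 / 1.908 ≈ 6130 km².

6130 km²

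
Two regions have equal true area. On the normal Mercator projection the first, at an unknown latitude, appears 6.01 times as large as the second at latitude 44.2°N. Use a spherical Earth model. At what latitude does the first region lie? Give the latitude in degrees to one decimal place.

For equal true areas on Mercator, apparent areas scale as sec²φ, so the ratio is cos²φ₂ / cos²φ₁.
cos²φ₂ / cos²φ₁ = 6.01  ⇒  cos φ₁ = cos 44.2° / √6.01 = 0.7169/2.452 = 0.2924.
φ₁ = arccos(0.2924) ≈ 73.0°.

73.0°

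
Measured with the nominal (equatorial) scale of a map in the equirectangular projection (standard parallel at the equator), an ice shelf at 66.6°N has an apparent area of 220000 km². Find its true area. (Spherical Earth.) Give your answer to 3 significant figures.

87400 km²

Plate carrée maps x = Rλ, y = Rφ. The meridian scale is h = 1 and the parallel scale is k = 1/cos φ = sec φ.
Areal scale = h·k = 1 × sec φ; at 66.6°, h = 1.000, k = 2.518, so h·k = 2.518.
True area = apparent / (areal scale) = 220000 / 2.518 ≈ 87400 km².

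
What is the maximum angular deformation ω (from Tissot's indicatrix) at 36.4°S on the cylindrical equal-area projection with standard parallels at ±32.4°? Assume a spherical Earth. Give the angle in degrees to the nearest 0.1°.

Cylindrical equal-area (φ₀ = 32.4°): h = cos φ / cos 32.4° along meridians, k = cos 32.4° / cos φ along parallels; h·k = 1.
At 36.4°: h = 0.9533, k = 1.049; principal scales a = 1.049, b = 0.9533.
sin(ω/2) = (a − b)/(a + b) = 0.09570/2.002 = 0.04779, so ω = 2 arcsin(0.04779) ≈ 5.5°.

5.5°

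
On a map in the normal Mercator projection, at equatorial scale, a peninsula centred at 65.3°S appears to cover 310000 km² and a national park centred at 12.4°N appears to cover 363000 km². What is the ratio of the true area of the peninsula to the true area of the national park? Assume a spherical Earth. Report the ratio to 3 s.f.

0.156

Since Mercator area scale is 1/cos²φ, the true area equals the apparent area multiplied by cos²φ.
True area of peninsula: 310000 × cos²(65.3°) = 310000 × 0.1746 = 54130 km².
True area of national park: 363000 × cos²(12.4°) = 363000 × 0.9539 = 346300 km².
Ratio = 54130 / 346300 ≈ 0.156.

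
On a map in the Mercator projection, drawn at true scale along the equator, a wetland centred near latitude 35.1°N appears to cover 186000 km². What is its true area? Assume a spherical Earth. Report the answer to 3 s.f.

The Mercator projection is conformal; its linear scale factor is the same in every direction and equals sec φ = 1/cos φ.
Areal scale = k² = sec²φ = 1/cos²(35.1°) = 1/0.8181² = 1.494.
True area = apparent / (areal scale) = 186000 / 1.494 ≈ 125000 km².

125000 km²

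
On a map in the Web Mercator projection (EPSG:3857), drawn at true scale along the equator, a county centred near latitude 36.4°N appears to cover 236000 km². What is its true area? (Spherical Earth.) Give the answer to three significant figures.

Mercator is conformal, so the point scale is isotropic: h = k = sec φ = 1/cos φ.
Areal scale = k² = sec²φ = 1/cos²(36.4°) = 1/0.8049² = 1.544.
True area = apparent / (areal scale) = 236000 / 1.544 ≈ 153000 km².

153000 km²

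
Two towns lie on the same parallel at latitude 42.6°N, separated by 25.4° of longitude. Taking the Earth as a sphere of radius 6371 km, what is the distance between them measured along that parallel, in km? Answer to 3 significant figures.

2080 km

Arc length along a parallel = R cos φ · Δλ (with Δλ in radians).
= 6371 × cos 42.6° × (25.4° × π/180) = 6371 × 0.7361 × 0.4433 ≈ 2080 km.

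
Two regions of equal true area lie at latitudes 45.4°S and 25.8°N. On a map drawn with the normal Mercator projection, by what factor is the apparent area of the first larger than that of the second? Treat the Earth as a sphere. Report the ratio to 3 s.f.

On Mercator, area is exaggerated by sec²φ = 1/cos²φ.
At 45.4°: sec²(45.4°) = 1/0.7022² = 2.028.
At 25.8°: sec²(25.8°) = 1/0.9003² = 1.234.
Ratio = 2.028/1.234 = cos²(25.8°)/cos²(45.4°) ≈ 1.64.

1.64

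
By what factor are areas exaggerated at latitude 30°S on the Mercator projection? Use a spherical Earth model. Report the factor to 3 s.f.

1.33

Mercator is conformal, so the point scale is isotropic: h = k = sec φ = 1/cos φ.
Areal scale = k² = sec²φ = 1/cos²(30°) = 1/0.8660² = 1.333.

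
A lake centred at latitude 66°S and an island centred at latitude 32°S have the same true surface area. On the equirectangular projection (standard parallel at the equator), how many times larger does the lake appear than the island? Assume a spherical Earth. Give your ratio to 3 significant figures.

Plate carrée maps x = Rλ, y = Rφ. The meridian scale is h = 1 and the parallel scale is k = 1/cos φ = sec φ.
Areal scale at 66°: h·k = 1.000 × 2.459 = 2.459.
Areal scale at 32°: h·k = 1.000 × 1.179 = 1.179.
Ratio = 2.459/1.179 ≈ 2.09.

2.09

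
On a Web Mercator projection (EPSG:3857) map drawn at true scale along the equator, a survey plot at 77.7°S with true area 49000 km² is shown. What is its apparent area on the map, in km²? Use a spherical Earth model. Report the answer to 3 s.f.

Mercator is conformal, so the point scale is isotropic: h = k = sec φ = 1/cos φ.
Areal scale = k² = sec²φ = 1/cos²(77.7°) = 1/0.2130² = 22.04.
Apparent area = 49000 × 22.04 ≈ 1080000 km².

1080000 km²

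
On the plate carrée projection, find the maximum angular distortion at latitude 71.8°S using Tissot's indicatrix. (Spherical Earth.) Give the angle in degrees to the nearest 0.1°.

For the equirectangular projection with φ₀ = 0 (plate carrée), h = 1 along meridians and k = sec φ along parallels.
At 71.8°: h = 1.000, k = 3.202; principal scales a = 3.202, b = 1.000.
sin(ω/2) = (a − b)/(a + b) = 2.202/4.202 = 0.5240, so ω = 2 arcsin(0.5240) ≈ 63.2°.

63.2°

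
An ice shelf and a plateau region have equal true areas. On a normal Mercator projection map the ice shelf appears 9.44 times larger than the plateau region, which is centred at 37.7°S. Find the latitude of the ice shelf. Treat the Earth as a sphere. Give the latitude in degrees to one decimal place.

On Mercator, (apparent₁)/(apparent₂) = sec²φ₁ / sec²φ₂ when true areas are equal.
cos²φ₂ / cos²φ₁ = 9.44  ⇒  cos φ₁ = cos 37.7° / √9.44 = 0.7912/3.072 = 0.2575.
φ₁ = arccos(0.2575) ≈ 75.1°.

75.1°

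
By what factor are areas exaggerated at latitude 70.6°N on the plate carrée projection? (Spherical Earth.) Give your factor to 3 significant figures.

In the plate carrée (x = Rλ, y = Rφ), meridians are true-scale (h = 1) and parallels are stretched by k = sec φ.
Areal scale = h·k = 1 × sec φ; at 70.6°, h = 1.000, k = 3.011, so h·k = 3.011.

3.01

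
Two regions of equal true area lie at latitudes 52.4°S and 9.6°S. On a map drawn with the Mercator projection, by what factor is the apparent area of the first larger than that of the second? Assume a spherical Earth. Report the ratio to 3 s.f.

2.61

Mercator is conformal with k = sec φ, so areal scale = k² = sec²φ.
At 52.4°: sec²(52.4°) = 1/0.6101² = 2.686.
At 9.6°: sec²(9.6°) = 1/0.9860² = 1.029.
Ratio = 2.686/1.029 = cos²(9.6°)/cos²(52.4°) ≈ 2.61.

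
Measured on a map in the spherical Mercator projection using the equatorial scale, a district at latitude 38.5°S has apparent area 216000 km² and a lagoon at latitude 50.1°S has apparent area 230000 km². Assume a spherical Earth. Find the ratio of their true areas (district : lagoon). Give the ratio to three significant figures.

On Mercator the areal scale is sec²φ, so true area = apparent × cos²φ.
True area of district: 216000 × cos²(38.5°) = 216000 × 0.6125 = 132300 km².
True area of lagoon: 230000 × cos²(50.1°) = 230000 × 0.4115 = 94640 km².
Ratio = 132300 / 94640 ≈ 1.40.

1.40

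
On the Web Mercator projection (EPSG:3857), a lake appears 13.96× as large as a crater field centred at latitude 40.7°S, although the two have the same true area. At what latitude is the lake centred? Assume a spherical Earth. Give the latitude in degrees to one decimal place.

78.3°

Mercator areal scale is sec²φ, so apparent-area ratio = sec²φ₁ / sec²φ₂ = cos²φ₂ / cos²φ₁.
cos²φ₂ / cos²φ₁ = 13.96  ⇒  cos φ₁ = cos 40.7° / √13.96 = 0.7581/3.736 = 0.2029.
φ₁ = arccos(0.2029) ≈ 78.3°.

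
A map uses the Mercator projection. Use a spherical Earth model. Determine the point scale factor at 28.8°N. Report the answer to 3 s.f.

1.14

Mercator is conformal, so the point scale is isotropic: h = k = sec φ = 1/cos φ.
k = 1/cos 28.8° = 1/0.8763 = 1.141.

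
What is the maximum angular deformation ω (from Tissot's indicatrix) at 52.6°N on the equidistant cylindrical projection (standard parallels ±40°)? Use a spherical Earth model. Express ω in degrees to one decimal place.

In the equirectangular projection with standard parallel φ₀ = 40° (x = Rλ cos φ₀, y = Rφ), meridians are true-scale (h = 1) and the parallel scale is k = cos φ₀ / cos φ.
At 52.6°: h = 1.000, k = 1.261; principal scales a = 1.261, b = 1.000.
sin(ω/2) = (a − b)/(a + b) = 0.2612/2.261 = 0.1155, so ω = 2 arcsin(0.1155) ≈ 13.3°.

13.3°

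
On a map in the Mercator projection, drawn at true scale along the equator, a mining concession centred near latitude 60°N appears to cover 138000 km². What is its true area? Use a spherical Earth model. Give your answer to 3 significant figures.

34500 km²

Mercator is conformal, so the point scale is isotropic: h = k = sec φ = 1/cos φ.
Areal scale = k² = sec²φ = 1/cos²(60°) = 1/0.5000² = 4.000.
True area = apparent / (areal scale) = 138000 / 4.000 ≈ 34500 km².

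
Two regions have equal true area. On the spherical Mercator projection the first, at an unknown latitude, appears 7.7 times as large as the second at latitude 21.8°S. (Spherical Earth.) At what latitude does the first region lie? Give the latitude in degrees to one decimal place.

On Mercator, (apparent₁)/(apparent₂) = sec²φ₁ / sec²φ₂ when true areas are equal.
cos²φ₂ / cos²φ₁ = 7.7  ⇒  cos φ₁ = cos 21.8° / √7.7 = 0.9285/2.775 = 0.3346.
φ₁ = arccos(0.3346) ≈ 70.5°.

70.5°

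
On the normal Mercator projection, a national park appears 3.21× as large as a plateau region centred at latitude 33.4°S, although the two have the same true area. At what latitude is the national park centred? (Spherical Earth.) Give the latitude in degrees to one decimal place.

Mercator areal scale is sec²φ, so apparent-area ratio = sec²φ₁ / sec²φ₂ = cos²φ₂ / cos²φ₁.
cos²φ₂ / cos²φ₁ = 3.21  ⇒  cos φ₁ = cos 33.4° / √3.21 = 0.8348/1.792 = 0.4660.
φ₁ = arccos(0.4660) ≈ 62.2°.

62.2°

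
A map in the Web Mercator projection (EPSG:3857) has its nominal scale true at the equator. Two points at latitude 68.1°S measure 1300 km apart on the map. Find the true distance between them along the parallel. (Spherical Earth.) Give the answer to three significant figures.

485 km

Mercator is conformal, so the point scale is isotropic: h = k = sec φ = 1/cos φ.
Along the parallel at 68.1°, map distances are exaggerated by k = sec 68.1° = 2.681.
True distance = 1300 / 2.681 = 1300 × cos 68.1° ≈ 485 km.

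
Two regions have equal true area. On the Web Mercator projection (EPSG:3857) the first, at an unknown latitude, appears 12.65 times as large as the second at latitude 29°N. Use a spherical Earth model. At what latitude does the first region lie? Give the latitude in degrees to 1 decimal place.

On Mercator, (apparent₁)/(apparent₂) = sec²φ₁ / sec²φ₂ when true areas are equal.
cos²φ₂ / cos²φ₁ = 12.65  ⇒  cos φ₁ = cos 29° / √12.65 = 0.8746/3.557 = 0.2459.
φ₁ = arccos(0.2459) ≈ 75.8°.

75.8°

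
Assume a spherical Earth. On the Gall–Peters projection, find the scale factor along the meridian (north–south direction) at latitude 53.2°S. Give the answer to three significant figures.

0.847

Gall–Peters is a cylindrical equal-area projection with standard parallels at ±45°. For cylindrical equal-area with standard parallel φ₀, h = cos φ / cos φ₀ and k = cos φ₀ / cos φ, so h·k = 1.
h = cos 53.2° / cos 45° = 0.5990/0.7071 = 0.8471.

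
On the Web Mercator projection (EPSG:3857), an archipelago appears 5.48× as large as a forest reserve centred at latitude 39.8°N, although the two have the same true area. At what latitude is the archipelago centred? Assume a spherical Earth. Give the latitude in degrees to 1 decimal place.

Mercator areal scale is sec²φ, so apparent-area ratio = sec²φ₁ / sec²φ₂ = cos²φ₂ / cos²φ₁.
cos²φ₂ / cos²φ₁ = 5.48  ⇒  cos φ₁ = cos 39.8° / √5.48 = 0.7683/2.341 = 0.3282.
φ₁ = arccos(0.3282) ≈ 70.8°.

70.8°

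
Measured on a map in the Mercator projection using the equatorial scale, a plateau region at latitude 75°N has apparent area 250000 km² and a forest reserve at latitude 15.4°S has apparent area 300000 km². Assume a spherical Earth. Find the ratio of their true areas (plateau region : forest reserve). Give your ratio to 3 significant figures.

0.0601

Since Mercator area scale is 1/cos²φ, the true area equals the apparent area multiplied by cos²φ.
True area of plateau region: 250000 × cos²(75°) = 250000 × 0.06699 = 16750 km².
True area of forest reserve: 300000 × cos²(15.4°) = 300000 × 0.9295 = 278800 km².
Ratio = 16750 / 278800 ≈ 0.0601.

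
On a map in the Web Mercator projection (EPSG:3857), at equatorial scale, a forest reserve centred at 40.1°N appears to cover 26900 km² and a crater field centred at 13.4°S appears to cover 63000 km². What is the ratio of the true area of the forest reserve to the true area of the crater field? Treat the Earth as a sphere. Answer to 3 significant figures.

Mercator's areal exaggeration is sec²φ; hence true area = (apparent area) · cos²φ.
True area of forest reserve: 26900 × cos²(40.1°) = 26900 × 0.5851 = 15740 km².
True area of crater field: 63000 × cos²(13.4°) = 63000 × 0.9463 = 59620 km².
Ratio = 15740 / 59620 ≈ 0.264.

0.264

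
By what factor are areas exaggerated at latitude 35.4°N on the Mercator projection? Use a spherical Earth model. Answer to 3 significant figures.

1.51

For Mercator, h = k = sec φ (a conformal cylindrical projection has a single point scale, 1/cos φ).
Areal scale = k² = sec²φ = 1/cos²(35.4°) = 1/0.8151² = 1.505.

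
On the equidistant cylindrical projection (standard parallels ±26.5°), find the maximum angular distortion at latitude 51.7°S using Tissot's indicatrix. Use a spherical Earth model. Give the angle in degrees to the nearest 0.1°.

20.9°

With standard parallel φ₀ = 26.5°, the equirectangular projection gives x = Rλ cos φ₀, y = Rφ, so h = 1 and k = cos 26.5° / cos φ.
At 51.7°: h = 1.000, k = 1.444; principal scales a = 1.444, b = 1.000.
sin(ω/2) = (a − b)/(a + b) = 0.4440/2.444 = 0.1817, so ω = 2 arcsin(0.1817) ≈ 20.9°.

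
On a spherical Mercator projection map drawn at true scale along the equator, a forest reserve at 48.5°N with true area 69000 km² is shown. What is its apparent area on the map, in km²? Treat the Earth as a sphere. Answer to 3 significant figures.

Mercator is conformal, so the point scale is isotropic: h = k = sec φ = 1/cos φ.
Areal scale = k² = sec²φ = 1/cos²(48.5°) = 1/0.6626² = 2.278.
Apparent area = 69000 × 2.278 ≈ 157000 km².

157000 km²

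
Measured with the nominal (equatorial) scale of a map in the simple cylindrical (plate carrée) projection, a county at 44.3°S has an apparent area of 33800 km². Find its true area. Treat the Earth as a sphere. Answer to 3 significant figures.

In the plate carrée (x = Rλ, y = Rφ), meridians are true-scale (h = 1) and parallels are stretched by k = sec φ.
Areal scale = h·k = 1 × sec φ; at 44.3°, h = 1.000, k = 1.397, so h·k = 1.397.
True area = apparent / (areal scale) = 33800 / 1.397 ≈ 24200 km².

24200 km²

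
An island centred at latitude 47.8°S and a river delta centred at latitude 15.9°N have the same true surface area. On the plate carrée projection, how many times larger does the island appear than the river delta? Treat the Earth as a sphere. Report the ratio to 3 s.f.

1.43

For the equirectangular projection with φ₀ = 0 (plate carrée), h = 1 along meridians and k = sec φ along parallels.
Areal scale at 47.8°: h·k = 1.000 × 1.489 = 1.489.
Areal scale at 15.9°: h·k = 1.000 × 1.040 = 1.040.
Ratio = 1.489/1.040 ≈ 1.43.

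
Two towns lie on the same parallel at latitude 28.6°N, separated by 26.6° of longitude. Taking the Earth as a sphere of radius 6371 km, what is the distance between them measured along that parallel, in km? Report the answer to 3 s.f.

Arc length along a parallel = R cos φ · Δλ (with Δλ in radians).
= 6371 × cos 28.6° × (26.6° × π/180) = 6371 × 0.8780 × 0.4643 ≈ 2600 km.

2600 km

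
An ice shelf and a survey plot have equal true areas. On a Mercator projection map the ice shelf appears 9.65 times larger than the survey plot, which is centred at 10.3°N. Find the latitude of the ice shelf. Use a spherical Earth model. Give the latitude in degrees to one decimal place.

71.5°

On Mercator, (apparent₁)/(apparent₂) = sec²φ₁ / sec²φ₂ when true areas are equal.
cos²φ₂ / cos²φ₁ = 9.65  ⇒  cos φ₁ = cos 10.3° / √9.65 = 0.9839/3.106 = 0.3167.
φ₁ = arccos(0.3167) ≈ 71.5°.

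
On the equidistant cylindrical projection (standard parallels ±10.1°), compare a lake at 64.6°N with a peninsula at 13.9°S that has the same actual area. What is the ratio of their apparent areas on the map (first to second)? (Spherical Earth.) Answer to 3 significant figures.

The equidistant cylindrical projection with φ₀ = 10.1° has h = 1 (meridians true) and k = cos φ₀ / cos φ along parallels.
Areal scale at 64.6°: h·k = 1.000 × 2.295 = 2.295.
Areal scale at 13.9°: h·k = 1.000 × 1.014 = 1.014.
Ratio = 2.295/1.014 ≈ 2.26.

2.26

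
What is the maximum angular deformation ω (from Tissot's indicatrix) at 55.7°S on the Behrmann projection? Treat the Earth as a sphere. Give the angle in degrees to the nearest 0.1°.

47.8°

Behrmann is a cylindrical equal-area projection with standard parallels at ±30°. Cylindrical equal-area (φ₀ = 30°): h = cos φ / cos 30° along meridians, k = cos 30° / cos φ along parallels; h·k = 1.
At 55.7°: h = 0.6507, k = 1.537; principal scales a = 1.537, b = 0.6507.
sin(ω/2) = (a − b)/(a + b) = 0.8861/2.188 = 0.4051, so ω = 2 arcsin(0.4051) ≈ 47.8°.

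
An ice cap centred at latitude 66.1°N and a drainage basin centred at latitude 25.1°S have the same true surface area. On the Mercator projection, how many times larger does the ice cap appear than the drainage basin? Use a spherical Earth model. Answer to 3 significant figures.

5.00

On Mercator, area is exaggerated by sec²φ = 1/cos²φ.
At 66.1°: sec²(66.1°) = 1/0.4051² = 6.092.
At 25.1°: sec²(25.1°) = 1/0.9056² = 1.219.
Ratio = 6.092/1.219 = cos²(25.1°)/cos²(66.1°) ≈ 5.00.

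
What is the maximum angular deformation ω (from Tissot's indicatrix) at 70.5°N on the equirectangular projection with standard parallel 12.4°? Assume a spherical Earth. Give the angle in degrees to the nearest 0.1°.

In the equirectangular projection with standard parallel φ₀ = 12.4° (x = Rλ cos φ₀, y = Rφ), meridians are true-scale (h = 1) and the parallel scale is k = cos φ₀ / cos φ.
At 70.5°: h = 1.000, k = 2.926; principal scales a = 2.926, b = 1.000.
sin(ω/2) = (a − b)/(a + b) = 1.926/3.926 = 0.4906, so ω = 2 arcsin(0.4906) ≈ 58.8°.

58.8°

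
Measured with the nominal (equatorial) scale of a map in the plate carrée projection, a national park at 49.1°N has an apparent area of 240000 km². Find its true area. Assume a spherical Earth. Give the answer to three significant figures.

Plate carrée maps x = Rλ, y = Rφ. The meridian scale is h = 1 and the parallel scale is k = 1/cos φ = sec φ.
Areal scale = h·k = 1 × sec φ; at 49.1°, h = 1.000, k = 1.527, so h·k = 1.527.
True area = apparent / (areal scale) = 240000 / 1.527 ≈ 157000 km².

157000 km²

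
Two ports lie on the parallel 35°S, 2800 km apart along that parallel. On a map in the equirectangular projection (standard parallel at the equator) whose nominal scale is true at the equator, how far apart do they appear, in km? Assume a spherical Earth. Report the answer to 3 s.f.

Plate carrée maps x = Rλ, y = Rφ. The meridian scale is h = 1 and the parallel scale is k = 1/cos φ = sec φ.
Along the parallel, k = sec 35° = 1/0.8192 = 1.221.
Map distance = 2800 × 1.221 ≈ 3420 km.

3420 km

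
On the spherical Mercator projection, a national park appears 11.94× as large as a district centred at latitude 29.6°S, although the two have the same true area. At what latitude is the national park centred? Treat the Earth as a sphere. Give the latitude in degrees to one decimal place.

75.4°

Mercator areal scale is sec²φ, so apparent-area ratio = sec²φ₁ / sec²φ₂ = cos²φ₂ / cos²φ₁.
cos²φ₂ / cos²φ₁ = 11.94  ⇒  cos φ₁ = cos 29.6° / √11.94 = 0.8695/3.455 = 0.2516.
φ₁ = arccos(0.2516) ≈ 75.4°.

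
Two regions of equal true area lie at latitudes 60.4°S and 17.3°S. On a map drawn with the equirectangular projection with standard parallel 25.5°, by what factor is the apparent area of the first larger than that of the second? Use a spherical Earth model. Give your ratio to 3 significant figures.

With standard parallel φ₀ = 25.5°, the equirectangular projection gives x = Rλ cos φ₀, y = Rφ, so h = 1 and k = cos 25.5° / cos φ.
Areal scale at 60.4°: h·k = 1.000 × 1.827 = 1.827.
Areal scale at 17.3°: h·k = 1.000 × 0.9454 = 0.9454.
Ratio = 1.827/0.9454 ≈ 1.93.

1.93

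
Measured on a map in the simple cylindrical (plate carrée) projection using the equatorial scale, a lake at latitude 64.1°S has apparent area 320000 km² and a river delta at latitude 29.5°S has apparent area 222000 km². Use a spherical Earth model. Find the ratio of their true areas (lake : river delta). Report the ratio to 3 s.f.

Plate carrée has h = 1 and k = sec φ, giving areal scale sec φ; true area = (apparent area) · cos φ.
True area of lake: 320000 × cos(64.1°) = 320000 × 0.4368 = 139800 km².
True area of river delta: 222000 × cos(29.5°) = 222000 × 0.8704 = 193200 km².
Ratio = 139800 / 193200 ≈ 0.723.

0.723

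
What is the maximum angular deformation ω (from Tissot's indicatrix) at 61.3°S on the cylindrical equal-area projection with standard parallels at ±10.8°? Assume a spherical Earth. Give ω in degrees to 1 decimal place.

Cylindrical equal-area (φ₀ = 10.8°): h = cos φ / cos 10.8° along meridians, k = cos 10.8° / cos φ along parallels; h·k = 1.
At 61.3°: h = 0.4889, k = 2.045; principal scales a = 2.045, b = 0.4889.
sin(ω/2) = (a − b)/(a + b) = 1.557/2.534 = 0.6142, so ω = 2 arcsin(0.6142) ≈ 75.8°.

75.8°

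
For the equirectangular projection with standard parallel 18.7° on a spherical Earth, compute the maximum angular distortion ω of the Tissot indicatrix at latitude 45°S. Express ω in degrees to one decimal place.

16.7°

In the equirectangular projection with standard parallel φ₀ = 18.7° (x = Rλ cos φ₀, y = Rφ), meridians are true-scale (h = 1) and the parallel scale is k = cos φ₀ / cos φ.
At 45°: h = 1.000, k = 1.340; principal scales a = 1.340, b = 1.000.
sin(ω/2) = (a − b)/(a + b) = 0.3396/2.340 = 0.1451, so ω = 2 arcsin(0.1451) ≈ 16.7°.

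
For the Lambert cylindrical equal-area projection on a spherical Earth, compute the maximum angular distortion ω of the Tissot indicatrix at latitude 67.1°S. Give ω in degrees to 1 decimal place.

The Lambert cylindrical equal-area projection is the cylindrical equal-area projection with its standard parallel at the equator (φ₀ = 0). Cylindrical equal-area (φ₀ = 0°): h = cos φ / cos 0° along meridians, k = cos 0° / cos φ along parallels; h·k = 1.
At 67.1°: h = 0.3891, k = 2.570; principal scales a = 2.570, b = 0.3891.
sin(ω/2) = (a − b)/(a + b) = 2.181/2.959 = 0.7370, so ω = 2 arcsin(0.7370) ≈ 95.0°.

95.0°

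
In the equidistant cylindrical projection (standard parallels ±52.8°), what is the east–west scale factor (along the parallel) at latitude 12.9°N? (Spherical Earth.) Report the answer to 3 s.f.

The equidistant cylindrical projection with φ₀ = 52.8° has h = 1 (meridians true) and k = cos φ₀ / cos φ along parallels.
k = cos 52.8° / cos 12.9° = 0.6046/0.9748 = 0.6203.

0.620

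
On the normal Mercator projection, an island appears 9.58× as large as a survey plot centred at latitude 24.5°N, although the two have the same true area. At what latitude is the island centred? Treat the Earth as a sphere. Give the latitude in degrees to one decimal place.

72.9°

On Mercator, (apparent₁)/(apparent₂) = sec²φ₁ / sec²φ₂ when true areas are equal.
cos²φ₂ / cos²φ₁ = 9.58  ⇒  cos φ₁ = cos 24.5° / √9.58 = 0.9100/3.095 = 0.2940.
φ₁ = arccos(0.2940) ≈ 72.9°.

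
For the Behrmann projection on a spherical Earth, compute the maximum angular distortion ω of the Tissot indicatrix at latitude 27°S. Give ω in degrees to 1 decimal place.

3.3°

Behrmann is a cylindrical equal-area projection with standard parallels at ±30°. A cylindrical equal-area projection with standard parallel φ₀ has meridian scale h = cos φ / cos φ₀ and parallel scale k = cos φ₀ / cos φ (so areas are preserved, h·k = 1).
At 27°: h = 1.029, k = 0.9720; principal scales a = 1.029, b = 0.9720.
sin(ω/2) = (a − b)/(a + b) = 0.05688/2.001 = 0.02843, so ω = 2 arcsin(0.02843) ≈ 3.3°.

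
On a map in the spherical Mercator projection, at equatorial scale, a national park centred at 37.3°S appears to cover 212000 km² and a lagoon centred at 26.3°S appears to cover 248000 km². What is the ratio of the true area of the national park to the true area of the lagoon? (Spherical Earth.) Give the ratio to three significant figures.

Mercator's areal exaggeration is sec²φ; hence true area = (apparent area) · cos²φ.
True area of national park: 212000 × cos²(37.3°) = 212000 × 0.6328 = 134100 km².
True area of lagoon: 248000 × cos²(26.3°) = 248000 × 0.8037 = 199300 km².
Ratio = 134100 / 199300 ≈ 0.673.

0.673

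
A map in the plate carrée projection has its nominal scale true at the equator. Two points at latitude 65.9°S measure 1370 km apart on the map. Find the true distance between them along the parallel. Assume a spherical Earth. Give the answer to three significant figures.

Plate carrée maps x = Rλ, y = Rφ. The meridian scale is h = 1 and the parallel scale is k = 1/cos φ = sec φ.
Along the parallel at 65.9°, map distances are exaggerated by k = sec 65.9° = 2.449.
True distance = 1370 / 2.449 = 1370 × cos 65.9° ≈ 559 km.

559 km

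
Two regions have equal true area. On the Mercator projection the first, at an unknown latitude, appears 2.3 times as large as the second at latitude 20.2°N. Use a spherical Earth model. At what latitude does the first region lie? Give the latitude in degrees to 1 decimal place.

On Mercator, (apparent₁)/(apparent₂) = sec²φ₁ / sec²φ₂ when true areas are equal.
cos²φ₂ / cos²φ₁ = 2.3  ⇒  cos φ₁ = cos 20.2° / √2.3 = 0.9385/1.517 = 0.6188.
φ₁ = arccos(0.6188) ≈ 51.8°.

51.8°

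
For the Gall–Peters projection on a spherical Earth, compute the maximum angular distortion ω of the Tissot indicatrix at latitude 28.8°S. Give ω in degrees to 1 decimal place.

The Gall–Peters projection is cylindrical equal-area with φ₀ = 45°. For cylindrical equal-area with standard parallel φ₀, h = cos φ / cos φ₀ and k = cos φ₀ / cos φ, so h·k = 1.
At 28.8°: h = 1.239, k = 0.8069; principal scales a = 1.239, b = 0.8069.
sin(ω/2) = (a − b)/(a + b) = 0.4324/2.046 = 0.2113, so ω = 2 arcsin(0.2113) ≈ 24.4°.

24.4°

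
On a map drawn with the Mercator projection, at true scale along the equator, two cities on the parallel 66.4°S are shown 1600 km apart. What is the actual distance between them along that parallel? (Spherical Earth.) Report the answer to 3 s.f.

641 km

For Mercator, h = k = sec φ (a conformal cylindrical projection has a single point scale, 1/cos φ).
Along the parallel at 66.4°, map distances are exaggerated by k = sec 66.4° = 2.498.
True distance = 1600 / 2.498 = 1600 × cos 66.4° ≈ 641 km.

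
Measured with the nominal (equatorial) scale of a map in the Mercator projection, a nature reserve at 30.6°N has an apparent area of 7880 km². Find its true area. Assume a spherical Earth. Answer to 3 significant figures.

5840 km²

The Mercator projection is conformal; its linear scale factor is the same in every direction and equals sec φ = 1/cos φ.
Areal scale = k² = sec²φ = 1/cos²(30.6°) = 1/0.8607² = 1.350.
True area = apparent / (areal scale) = 7880 / 1.350 ≈ 5840 km².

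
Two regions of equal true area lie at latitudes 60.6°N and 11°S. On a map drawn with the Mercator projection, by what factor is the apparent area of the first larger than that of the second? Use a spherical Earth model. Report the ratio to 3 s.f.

4.00

Mercator is conformal with k = sec φ, so areal scale = k² = sec²φ.
At 60.6°: sec²(60.6°) = 1/0.4909² = 4.150.
At 11°: sec²(11°) = 1/0.9816² = 1.038.
Ratio = 4.150/1.038 = cos²(11°)/cos²(60.6°) ≈ 4.00.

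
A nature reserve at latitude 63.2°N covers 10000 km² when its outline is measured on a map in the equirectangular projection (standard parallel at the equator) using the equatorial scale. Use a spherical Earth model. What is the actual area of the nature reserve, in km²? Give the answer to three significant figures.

Plate carrée maps x = Rλ, y = Rφ. The meridian scale is h = 1 and the parallel scale is k = 1/cos φ = sec φ.
Areal scale = h·k = 1 × sec φ; at 63.2°, h = 1.000, k = 2.218, so h·k = 2.218.
True area = apparent / (areal scale) = 10000 / 2.218 ≈ 4510 km².

4510 km²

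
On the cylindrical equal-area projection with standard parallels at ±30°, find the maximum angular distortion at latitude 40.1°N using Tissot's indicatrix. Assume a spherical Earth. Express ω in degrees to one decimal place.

For cylindrical equal-area with standard parallel φ₀, h = cos φ / cos φ₀ and k = cos φ₀ / cos φ, so h·k = 1.
At 40.1°: h = 0.8833, k = 1.132; principal scales a = 1.132, b = 0.8833.
sin(ω/2) = (a − b)/(a + b) = 0.2489/2.015 = 0.1235, so ω = 2 arcsin(0.1235) ≈ 14.2°.

14.2°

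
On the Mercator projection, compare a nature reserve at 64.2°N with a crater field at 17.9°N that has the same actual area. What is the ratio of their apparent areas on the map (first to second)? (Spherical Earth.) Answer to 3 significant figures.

Mercator areal scale is sec²φ.
At 64.2°: sec²(64.2°) = 1/0.4352² = 5.279.
At 17.9°: sec²(17.9°) = 1/0.9516² = 1.104.
Ratio = 5.279/1.104 = cos²(17.9°)/cos²(64.2°) ≈ 4.78.

4.78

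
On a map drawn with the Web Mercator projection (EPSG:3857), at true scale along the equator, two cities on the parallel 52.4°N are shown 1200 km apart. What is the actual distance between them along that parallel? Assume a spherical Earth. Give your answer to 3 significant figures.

Mercator is conformal, so the point scale is isotropic: h = k = sec φ = 1/cos φ.
Along the parallel at 52.4°, map distances are exaggerated by k = sec 52.4° = 1.639.
True distance = 1200 / 1.639 = 1200 × cos 52.4° ≈ 732 km.

732 km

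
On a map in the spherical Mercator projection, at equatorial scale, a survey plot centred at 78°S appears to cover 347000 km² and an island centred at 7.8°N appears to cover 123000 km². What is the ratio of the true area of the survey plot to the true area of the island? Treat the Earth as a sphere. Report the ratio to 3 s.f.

Since Mercator area scale is 1/cos²φ, the true area equals the apparent area multiplied by cos²φ.
True area of survey plot: 347000 × cos²(78°) = 347000 × 0.04323 = 15000 km².
True area of island: 123000 × cos²(7.8°) = 123000 × 0.9816 = 120700 km².
Ratio = 15000 / 120700 ≈ 0.124.

0.124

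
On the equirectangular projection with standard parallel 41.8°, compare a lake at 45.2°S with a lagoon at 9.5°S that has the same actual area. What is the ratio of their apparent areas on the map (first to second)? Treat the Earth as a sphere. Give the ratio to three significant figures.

1.40

With standard parallel φ₀ = 41.8°, the equirectangular projection gives x = Rλ cos φ₀, y = Rφ, so h = 1 and k = cos 41.8° / cos φ.
Areal scale at 45.2°: h·k = 1.000 × 1.058 = 1.058.
Areal scale at 9.5°: h·k = 1.000 × 0.7558 = 0.7558.
Ratio = 1.058/0.7558 ≈ 1.40.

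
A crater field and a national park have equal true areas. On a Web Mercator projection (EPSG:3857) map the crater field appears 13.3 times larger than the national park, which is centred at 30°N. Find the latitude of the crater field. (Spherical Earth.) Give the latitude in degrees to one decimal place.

76.3°

On Mercator, (apparent₁)/(apparent₂) = sec²φ₁ / sec²φ₂ when true areas are equal.
cos²φ₂ / cos²φ₁ = 13.3  ⇒  cos φ₁ = cos 30° / √13.3 = 0.8660/3.647 = 0.2375.
φ₁ = arccos(0.2375) ≈ 76.3°.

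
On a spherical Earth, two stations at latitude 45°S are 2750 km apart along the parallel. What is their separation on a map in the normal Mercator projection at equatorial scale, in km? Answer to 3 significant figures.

Mercator is conformal, so the point scale is isotropic: h = k = sec φ = 1/cos φ.
Along the parallel, k = sec 45° = 1/0.7071 = 1.414.
Map distance = 2750 × 1.414 ≈ 3890 km.

3890 km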